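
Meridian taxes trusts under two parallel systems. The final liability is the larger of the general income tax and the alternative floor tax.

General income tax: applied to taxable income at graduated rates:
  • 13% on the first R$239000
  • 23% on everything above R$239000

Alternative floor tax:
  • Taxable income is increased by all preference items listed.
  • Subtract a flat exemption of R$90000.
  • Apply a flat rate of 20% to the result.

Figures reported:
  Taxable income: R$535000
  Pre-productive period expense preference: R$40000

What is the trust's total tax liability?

Alternative floor tax:
  Adjusted income: R$535000 + R$40000 = R$575000
  Less exemption R$90000 → base R$485000
  R$485000 × 20% = R$97000

General income tax:
  R$239000 × 13% = R$31070
  R$296000 × 23% = R$68080
  → R$99150

R$99150 > R$97000, so the general income tax governs.

R$99150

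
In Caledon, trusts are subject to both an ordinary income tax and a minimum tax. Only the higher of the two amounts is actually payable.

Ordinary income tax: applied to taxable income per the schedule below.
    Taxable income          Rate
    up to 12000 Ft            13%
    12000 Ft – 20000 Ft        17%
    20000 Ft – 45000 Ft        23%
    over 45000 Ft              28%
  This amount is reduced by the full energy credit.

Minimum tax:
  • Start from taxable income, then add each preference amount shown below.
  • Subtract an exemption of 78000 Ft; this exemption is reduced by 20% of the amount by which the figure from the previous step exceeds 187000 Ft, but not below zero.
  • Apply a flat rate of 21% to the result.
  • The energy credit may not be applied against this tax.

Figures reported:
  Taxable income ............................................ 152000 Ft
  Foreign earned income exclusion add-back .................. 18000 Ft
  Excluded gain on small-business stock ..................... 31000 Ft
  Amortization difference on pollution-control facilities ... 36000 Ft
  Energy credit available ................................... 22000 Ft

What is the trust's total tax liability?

Ordinary income tax:
  12000 Ft × 13% = 1560 Ft
  8000 Ft × 17% = 1360 Ft
  25000 Ft × 23% = 5750 Ft
  107000 Ft × 28% = 29960 Ft
  → 38630 Ft
  Less energy credit 22000 Ft → 16630 Ft

Minimum tax:
  Adjusted income: 152000 Ft + 18000 Ft + 31000 Ft + 36000 Ft = 237000 Ft
  Exemption: 78000 Ft − 20% × (237000 Ft − 187000 Ft) = 78000 Ft − 10000 Ft = 68000 Ft
  Base: 237000 Ft − 68000 Ft = 169000 Ft
  169000 Ft × 21% = 35490 Ft

35490 Ft > 16630 Ft, so the minimum tax is the binding amount.

35490 Ft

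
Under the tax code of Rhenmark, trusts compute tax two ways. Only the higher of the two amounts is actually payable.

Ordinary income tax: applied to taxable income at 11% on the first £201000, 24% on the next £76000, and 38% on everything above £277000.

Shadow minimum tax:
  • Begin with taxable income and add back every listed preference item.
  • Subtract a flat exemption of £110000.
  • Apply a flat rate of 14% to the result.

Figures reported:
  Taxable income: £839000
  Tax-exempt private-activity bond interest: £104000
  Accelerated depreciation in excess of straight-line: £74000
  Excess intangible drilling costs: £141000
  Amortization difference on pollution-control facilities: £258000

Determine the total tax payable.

Ordinary income tax:
  £201000 × 11% = £22110
  £76000 × 24% = £18240
  £562000 × 38% = £213560
  → £253910

Shadow minimum tax:
  Adjusted income: £839000 + £104000 + £74000 + £141000 + £258000 = £1416000
  Less exemption £110000 → base £1306000
  £1306000 × 14% = £182840

£253910 > £182840, so the ordinary income tax governs.

£253910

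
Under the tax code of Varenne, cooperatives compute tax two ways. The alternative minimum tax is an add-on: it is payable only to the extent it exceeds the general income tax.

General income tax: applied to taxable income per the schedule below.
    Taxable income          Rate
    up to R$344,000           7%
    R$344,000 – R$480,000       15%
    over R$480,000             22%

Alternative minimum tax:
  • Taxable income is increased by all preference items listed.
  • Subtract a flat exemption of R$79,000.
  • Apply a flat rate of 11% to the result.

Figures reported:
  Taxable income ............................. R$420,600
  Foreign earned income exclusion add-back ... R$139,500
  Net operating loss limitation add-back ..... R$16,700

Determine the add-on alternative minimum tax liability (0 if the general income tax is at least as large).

General income tax:
  R$344,000 × 7% = R$24,080
  R$76,600 × 15% = R$11,490
  → R$35,570

Alternative minimum tax:
  Adjusted income: R$420,600 + R$139,500 + R$16,700 = R$576,800
  Less exemption R$79,000 → base R$497,800
  R$497,800 × 11% = R$54,758

Excess of alternative minimum tax over general income tax: R$54,758 − R$35,570 = R$19,188.

R$19,188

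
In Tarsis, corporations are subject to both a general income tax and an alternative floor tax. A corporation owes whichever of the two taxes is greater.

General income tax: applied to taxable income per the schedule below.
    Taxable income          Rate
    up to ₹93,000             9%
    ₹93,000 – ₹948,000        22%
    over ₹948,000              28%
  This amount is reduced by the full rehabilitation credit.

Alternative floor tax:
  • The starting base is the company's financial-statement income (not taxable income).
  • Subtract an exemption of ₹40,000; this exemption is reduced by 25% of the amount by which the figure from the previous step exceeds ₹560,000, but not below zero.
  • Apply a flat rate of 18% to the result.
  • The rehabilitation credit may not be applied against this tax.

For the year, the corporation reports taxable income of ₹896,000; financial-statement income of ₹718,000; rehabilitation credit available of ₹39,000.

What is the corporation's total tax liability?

₹146,030

General income tax:
  ₹93,000 × 9% = ₹8,370
  ₹803,000 × 22% = ₹176,660
  → ₹185,030
  Less rehabilitation credit ₹39,000 → ₹146,030

Alternative floor tax:
  Base (financial-statement income): ₹718,000
  Exemption: ₹40,000 − 25% × (₹718,000 − ₹560,000) = ₹40,000 − ₹39,500 = ₹500
  Base: ₹718,000 − ₹500 = ₹717,500
  ₹717,500 × 18% = ₹129,150

₹146,030 > ₹129,150, so the general income tax governs.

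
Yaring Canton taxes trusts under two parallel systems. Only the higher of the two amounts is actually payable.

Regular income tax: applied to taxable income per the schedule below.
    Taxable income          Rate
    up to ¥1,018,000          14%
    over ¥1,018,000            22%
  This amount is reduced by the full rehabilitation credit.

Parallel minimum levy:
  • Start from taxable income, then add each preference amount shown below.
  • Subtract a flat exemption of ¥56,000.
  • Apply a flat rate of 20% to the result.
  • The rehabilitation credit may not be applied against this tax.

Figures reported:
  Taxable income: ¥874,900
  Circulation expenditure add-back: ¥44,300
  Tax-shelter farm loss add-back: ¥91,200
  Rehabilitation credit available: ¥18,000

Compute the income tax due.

¥190,880

Regular income tax:
  ¥874,900 × 14% = ¥122,486
  Less rehabilitation credit ¥18,000 → ¥104,486

Parallel minimum levy:
  Adjusted income: ¥874,900 + ¥44,300 + ¥91,200 = ¥1,010,400
  Less exemption ¥56,000 → base ¥954,400
  ¥954,400 × 20% = ¥190,880

¥190,880 > ¥104,486, so the parallel minimum levy is the binding amount.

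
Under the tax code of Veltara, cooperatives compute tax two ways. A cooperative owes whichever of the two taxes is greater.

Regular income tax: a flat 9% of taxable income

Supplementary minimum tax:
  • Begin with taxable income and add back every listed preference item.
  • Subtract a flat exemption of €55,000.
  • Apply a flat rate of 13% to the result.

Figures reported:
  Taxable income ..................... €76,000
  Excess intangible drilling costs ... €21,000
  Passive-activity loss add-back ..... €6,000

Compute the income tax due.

Supplementary minimum tax:
  Adjusted income: €76,000 + €21,000 + €6,000 = €103,000
  Less exemption €55,000 → base €48,000
  €48,000 × 13% = €6,240

Regular income tax:
  €76,000 × 9% = €6,840

€6,840 > €6,240, so the regular income tax governs.

€6,840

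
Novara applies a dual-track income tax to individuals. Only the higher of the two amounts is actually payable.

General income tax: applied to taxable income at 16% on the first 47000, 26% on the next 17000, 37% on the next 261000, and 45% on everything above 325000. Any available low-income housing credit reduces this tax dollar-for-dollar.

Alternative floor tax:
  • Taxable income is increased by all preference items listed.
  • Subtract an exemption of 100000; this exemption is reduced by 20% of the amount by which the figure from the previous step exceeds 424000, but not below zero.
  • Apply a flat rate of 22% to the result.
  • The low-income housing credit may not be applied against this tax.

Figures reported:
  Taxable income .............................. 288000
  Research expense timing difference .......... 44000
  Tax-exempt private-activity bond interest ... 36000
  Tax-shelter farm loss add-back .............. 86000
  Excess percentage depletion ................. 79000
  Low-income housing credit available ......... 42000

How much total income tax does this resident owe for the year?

Alternative floor tax:
  Adjusted income: 288000 + 44000 + 36000 + 86000 + 79000 = 533000
  Exemption: 100000 − 20% × (533000 − 424000) = 100000 − 21800 = 78200
  Base: 533000 − 78200 = 454800
  454800 × 22% = 100056

General income tax:
  47000 × 16% = 7520
  17000 × 26% = 4420
  224000 × 37% = 82880
  → 94820
  Less low-income housing credit 42000 → 52820

100056 > 52820, so the alternative floor tax is the binding amount.

100056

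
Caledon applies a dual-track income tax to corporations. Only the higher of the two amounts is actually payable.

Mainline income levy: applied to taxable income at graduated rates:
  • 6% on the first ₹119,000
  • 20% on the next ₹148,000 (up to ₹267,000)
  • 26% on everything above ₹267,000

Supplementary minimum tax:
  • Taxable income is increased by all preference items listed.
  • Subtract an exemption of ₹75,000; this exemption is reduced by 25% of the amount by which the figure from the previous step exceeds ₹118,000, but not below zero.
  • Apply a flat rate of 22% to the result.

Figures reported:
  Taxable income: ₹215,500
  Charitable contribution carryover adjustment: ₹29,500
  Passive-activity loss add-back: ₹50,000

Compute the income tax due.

Mainline income levy:
  ₹119,000 × 6% = ₹7,140
  ₹96,500 × 20% = ₹19,300
  → ₹26,440

Supplementary minimum tax:
  Adjusted income: ₹215,500 + ₹29,500 + ₹50,000 = ₹295,000
  Exemption: ₹75,000 − 25% × (₹295,000 − ₹118,000) = ₹75,000 − ₹44,250 = ₹30,750
  Base: ₹295,000 − ₹30,750 = ₹264,250
  ₹264,250 × 22% = ₹58,135

₹58,135 > ₹26,440, so the supplementary minimum tax is the binding amount.

₹58,135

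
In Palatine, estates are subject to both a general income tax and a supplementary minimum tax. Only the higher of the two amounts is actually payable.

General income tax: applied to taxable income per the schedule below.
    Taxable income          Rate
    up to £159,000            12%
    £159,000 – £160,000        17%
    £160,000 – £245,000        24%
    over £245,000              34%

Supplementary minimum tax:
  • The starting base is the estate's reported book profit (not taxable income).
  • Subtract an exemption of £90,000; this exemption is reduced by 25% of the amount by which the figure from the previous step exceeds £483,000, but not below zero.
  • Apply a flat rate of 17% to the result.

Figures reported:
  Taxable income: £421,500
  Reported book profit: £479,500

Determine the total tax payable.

£99,660

Supplementary minimum tax:
  Base (reported book profit): £479,500
  Exemption: £479,500 ≤ £483,000, so full £90,000 applies
  Base: £479,500 − £90,000 = £389,500
  £389,500 × 17% = £66,215

General income tax:
  £159,000 × 12% = £19,080
  £1,000 × 17% = £170
  £85,000 × 24% = £20,400
  £176,500 × 34% = £60,010
  → £99,660

£99,660 > £66,215, so the general income tax governs.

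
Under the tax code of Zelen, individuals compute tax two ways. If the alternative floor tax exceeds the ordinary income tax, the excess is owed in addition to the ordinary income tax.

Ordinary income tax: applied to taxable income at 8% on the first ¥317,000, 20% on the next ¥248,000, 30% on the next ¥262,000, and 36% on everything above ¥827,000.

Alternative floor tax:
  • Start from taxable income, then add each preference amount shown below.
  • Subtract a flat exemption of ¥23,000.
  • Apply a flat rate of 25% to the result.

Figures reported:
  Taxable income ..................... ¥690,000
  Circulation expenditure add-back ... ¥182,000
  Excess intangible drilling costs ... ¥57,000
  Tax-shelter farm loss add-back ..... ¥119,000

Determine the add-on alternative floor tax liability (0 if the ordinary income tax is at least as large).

¥143,790

Ordinary income tax:
  ¥317,000 × 8% = ¥25,360
  ¥248,000 × 20% = ¥49,600
  ¥125,000 × 30% = ¥37,500
  → ¥112,460

Alternative floor tax:
  Adjusted income: ¥690,000 + ¥182,000 + ¥57,000 + ¥119,000 = ¥1,048,000
  Less exemption ¥23,000 → base ¥1,025,000
  ¥1,025,000 × 25% = ¥256,250

Excess of alternative floor tax over ordinary income tax: ¥256,250 − ¥112,460 = ¥143,790.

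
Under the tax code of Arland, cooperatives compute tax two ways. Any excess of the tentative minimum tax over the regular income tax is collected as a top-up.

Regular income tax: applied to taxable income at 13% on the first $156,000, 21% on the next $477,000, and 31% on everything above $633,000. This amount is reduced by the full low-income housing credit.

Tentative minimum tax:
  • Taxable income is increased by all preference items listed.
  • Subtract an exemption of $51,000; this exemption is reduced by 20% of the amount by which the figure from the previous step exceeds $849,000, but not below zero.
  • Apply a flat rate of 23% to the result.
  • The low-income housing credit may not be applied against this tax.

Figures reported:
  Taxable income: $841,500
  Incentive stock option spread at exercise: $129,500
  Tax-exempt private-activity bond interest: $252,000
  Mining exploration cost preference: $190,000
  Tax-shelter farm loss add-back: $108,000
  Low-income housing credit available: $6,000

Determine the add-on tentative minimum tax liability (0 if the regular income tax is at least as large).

Regular income tax:
  $156,000 × 13% = $20,280
  $477,000 × 21% = $100,170
  $208,500 × 31% = $64,635
  → $185,085
  Less low-income housing credit $6,000 → $179,085

Tentative minimum tax:
  Adjusted income: $841,500 + $129,500 + $252,000 + $190,000 + $108,000 = $1,521,000
  Exemption: 20% × ($1,521,000 − $849,000) = $134,400 ≥ $51,000, so the exemption is fully phased out
  Base: $1,521,000 − $0 = $1,521,000
  $1,521,000 × 23% = $349,830

Excess of tentative minimum tax over regular income tax: $349,830 − $179,085 = $170,745.

$170,745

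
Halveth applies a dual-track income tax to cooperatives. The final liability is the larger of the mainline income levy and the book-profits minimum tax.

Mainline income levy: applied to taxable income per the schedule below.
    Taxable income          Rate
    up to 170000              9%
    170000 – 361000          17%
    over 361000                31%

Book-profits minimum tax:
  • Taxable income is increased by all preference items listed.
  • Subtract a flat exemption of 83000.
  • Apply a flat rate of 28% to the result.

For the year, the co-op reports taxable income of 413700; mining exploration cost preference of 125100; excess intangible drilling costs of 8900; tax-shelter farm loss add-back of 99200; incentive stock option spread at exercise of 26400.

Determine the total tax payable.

Mainline income levy:
  170000 × 9% = 15300
  191000 × 17% = 32470
  52700 × 31% = 16337
  → 64107

Book-profits minimum tax:
  Adjusted income: 413700 + 125100 + 8900 + 99200 + 26400 = 673300
  Less exemption 83000 → base 590300
  590300 × 28% = 165284

165284 > 64107, so the book-profits minimum tax is the binding amount.

165284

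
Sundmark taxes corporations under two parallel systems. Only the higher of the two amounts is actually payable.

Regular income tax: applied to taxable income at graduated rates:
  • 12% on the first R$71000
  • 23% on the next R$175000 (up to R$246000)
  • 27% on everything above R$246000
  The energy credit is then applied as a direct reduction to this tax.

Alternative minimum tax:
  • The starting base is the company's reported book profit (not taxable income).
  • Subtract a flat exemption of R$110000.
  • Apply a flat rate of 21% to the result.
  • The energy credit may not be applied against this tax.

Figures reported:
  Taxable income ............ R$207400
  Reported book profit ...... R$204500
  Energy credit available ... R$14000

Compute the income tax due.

Alternative minimum tax:
  Base (reported book profit): R$204500
  Less exemption R$110000 → base R$94500
  R$94500 × 21% = R$19845

Regular income tax:
  R$71000 × 12% = R$8520
  R$136400 × 23% = R$31372
  → R$39892
  Less energy credit R$14000 → R$25892

R$25892 > R$19845, so the regular income tax governs.

R$25892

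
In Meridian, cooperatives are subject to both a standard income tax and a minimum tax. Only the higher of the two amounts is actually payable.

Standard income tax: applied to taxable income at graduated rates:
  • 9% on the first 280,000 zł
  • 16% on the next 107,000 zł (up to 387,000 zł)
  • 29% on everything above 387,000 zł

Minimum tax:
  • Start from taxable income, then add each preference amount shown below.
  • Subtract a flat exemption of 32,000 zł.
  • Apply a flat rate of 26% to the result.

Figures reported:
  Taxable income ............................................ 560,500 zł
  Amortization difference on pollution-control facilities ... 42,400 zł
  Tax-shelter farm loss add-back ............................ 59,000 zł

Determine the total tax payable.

Standard income tax:
  280,000 zł × 9% = 25,200 zł
  107,000 zł × 16% = 17,120 zł
  173,500 zł × 29% = 50,315 zł
  → 92,635 zł

Minimum tax:
  Adjusted income: 560,500 zł + 42,400 zł + 59,000 zł = 661,900 zł
  Less exemption 32,000 zł → base 629,900 zł
  629,900 zł × 26% = 163,774 zł

163,774 zł > 92,635 zł, so the minimum tax is the binding amount.

163,774 zł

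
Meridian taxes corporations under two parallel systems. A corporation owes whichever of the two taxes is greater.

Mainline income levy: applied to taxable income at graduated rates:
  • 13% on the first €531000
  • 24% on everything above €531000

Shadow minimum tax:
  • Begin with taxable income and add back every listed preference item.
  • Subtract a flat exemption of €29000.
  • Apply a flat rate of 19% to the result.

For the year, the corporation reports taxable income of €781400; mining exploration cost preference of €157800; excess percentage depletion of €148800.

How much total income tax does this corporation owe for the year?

Shadow minimum tax:
  Adjusted income: €781400 + €157800 + €148800 = €1088000
  Less exemption €29000 → base €1059000
  €1059000 × 19% = €201210

Mainline income levy:
  €531000 × 13% = €69030
  €250400 × 24% = €60096
  → €129126

€201210 > €129126, so the shadow minimum tax is the binding amount.

€201210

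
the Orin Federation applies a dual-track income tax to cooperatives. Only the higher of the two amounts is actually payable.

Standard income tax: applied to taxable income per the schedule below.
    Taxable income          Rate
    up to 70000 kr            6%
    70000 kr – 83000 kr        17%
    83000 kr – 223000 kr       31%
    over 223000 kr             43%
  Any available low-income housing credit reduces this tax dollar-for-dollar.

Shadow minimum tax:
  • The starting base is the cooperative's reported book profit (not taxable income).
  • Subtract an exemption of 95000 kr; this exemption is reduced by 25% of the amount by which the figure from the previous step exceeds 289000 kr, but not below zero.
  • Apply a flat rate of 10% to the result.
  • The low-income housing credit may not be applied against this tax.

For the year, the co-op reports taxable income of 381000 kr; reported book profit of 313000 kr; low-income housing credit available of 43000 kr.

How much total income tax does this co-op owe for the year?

Standard income tax:
  70000 kr × 6% = 4200 kr
  13000 kr × 17% = 2210 kr
  140000 kr × 31% = 43400 kr
  158000 kr × 43% = 67940 kr
  → 117750 kr
  Less low-income housing credit 43000 kr → 74750 kr

Shadow minimum tax:
  Base (reported book profit): 313000 kr
  Exemption: 95000 kr − 25% × (313000 kr − 289000 kr) = 95000 kr − 6000 kr = 89000 kr
  Base: 313000 kr − 89000 kr = 224000 kr
  224000 kr × 10% = 22400 kr

74750 kr > 22400 kr, so the standard income tax governs.

74750 kr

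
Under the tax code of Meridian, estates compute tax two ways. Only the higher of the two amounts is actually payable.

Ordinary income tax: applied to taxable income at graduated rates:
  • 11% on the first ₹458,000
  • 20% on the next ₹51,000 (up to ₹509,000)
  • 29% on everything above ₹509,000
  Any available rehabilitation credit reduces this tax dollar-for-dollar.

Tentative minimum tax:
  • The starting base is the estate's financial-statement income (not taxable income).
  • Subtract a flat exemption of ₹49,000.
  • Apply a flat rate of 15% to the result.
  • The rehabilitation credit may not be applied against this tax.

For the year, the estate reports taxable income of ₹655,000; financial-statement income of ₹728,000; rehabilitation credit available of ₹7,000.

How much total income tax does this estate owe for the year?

₹101,850

Tentative minimum tax:
  Base (financial-statement income): ₹728,000
  Less exemption ₹49,000 → base ₹679,000
  ₹679,000 × 15% = ₹101,850

Ordinary income tax:
  ₹458,000 × 11% = ₹50,380
  ₹51,000 × 20% = ₹10,200
  ₹146,000 × 29% = ₹42,340
  → ₹102,920
  Less rehabilitation credit ₹7,000 → ₹95,920

₹101,850 > ₹95,920, so the tentative minimum tax is the binding amount.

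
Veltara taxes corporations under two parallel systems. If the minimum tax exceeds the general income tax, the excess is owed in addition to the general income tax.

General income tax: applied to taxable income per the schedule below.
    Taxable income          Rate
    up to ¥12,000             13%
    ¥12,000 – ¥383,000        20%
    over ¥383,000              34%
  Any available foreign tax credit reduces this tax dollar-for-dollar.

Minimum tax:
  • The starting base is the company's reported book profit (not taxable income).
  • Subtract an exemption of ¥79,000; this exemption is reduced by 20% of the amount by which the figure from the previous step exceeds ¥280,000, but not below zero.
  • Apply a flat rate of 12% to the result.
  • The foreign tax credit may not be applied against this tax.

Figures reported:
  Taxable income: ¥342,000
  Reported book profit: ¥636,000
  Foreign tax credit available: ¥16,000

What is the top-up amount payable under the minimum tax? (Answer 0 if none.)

General income tax:
  ¥12,000 × 13% = ¥1,560
  ¥330,000 × 20% = ¥66,000
  → ¥67,560
  Less foreign tax credit ¥16,000 → ¥51,560

Minimum tax:
  Base (reported book profit): ¥636,000
  Exemption: ¥79,000 − 20% × (¥636,000 − ¥280,000) = ¥79,000 − ¥71,200 = ¥7,800
  Base: ¥636,000 − ¥7,800 = ¥628,200
  ¥628,200 × 12% = ¥75,384

Excess of minimum tax over general income tax: ¥75,384 − ¥51,560 = ¥23,824.

¥23,824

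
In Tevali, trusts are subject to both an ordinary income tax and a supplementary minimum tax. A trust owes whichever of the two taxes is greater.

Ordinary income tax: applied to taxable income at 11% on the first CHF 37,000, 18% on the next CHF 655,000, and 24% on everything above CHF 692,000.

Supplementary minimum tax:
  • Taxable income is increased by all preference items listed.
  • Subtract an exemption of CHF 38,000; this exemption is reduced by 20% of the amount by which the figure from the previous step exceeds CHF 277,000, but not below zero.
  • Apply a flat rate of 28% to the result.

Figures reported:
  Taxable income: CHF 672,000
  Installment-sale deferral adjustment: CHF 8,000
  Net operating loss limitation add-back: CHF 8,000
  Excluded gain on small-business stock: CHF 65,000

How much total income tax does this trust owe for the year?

CHF 210,840

Ordinary income tax:
  CHF 37,000 × 11% = CHF 4,070
  CHF 635,000 × 18% = CHF 114,300
  → CHF 118,370

Supplementary minimum tax:
  Adjusted income: CHF 672,000 + CHF 8,000 + CHF 8,000 + CHF 65,000 = CHF 753,000
  Exemption: 20% × (CHF 753,000 − CHF 277,000) = CHF 95,200 ≥ CHF 38,000, so the exemption is fully phased out
  Base: CHF 753,000 − CHF 0 = CHF 753,000
  CHF 753,000 × 28% = CHF 210,840

CHF 210,840 > CHF 118,370, so the supplementary minimum tax is the binding amount.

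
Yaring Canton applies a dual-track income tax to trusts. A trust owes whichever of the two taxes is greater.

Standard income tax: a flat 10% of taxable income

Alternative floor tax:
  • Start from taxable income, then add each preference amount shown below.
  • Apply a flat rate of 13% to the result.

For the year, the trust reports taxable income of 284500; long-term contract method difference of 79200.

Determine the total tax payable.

Standard income tax:
  284500 × 10% = 28450

Alternative floor tax:
  Adjusted income: 284500 + 79200 = 363700
  363700 × 13% = 47281

47281 > 28450, so the alternative floor tax is the binding amount.

47281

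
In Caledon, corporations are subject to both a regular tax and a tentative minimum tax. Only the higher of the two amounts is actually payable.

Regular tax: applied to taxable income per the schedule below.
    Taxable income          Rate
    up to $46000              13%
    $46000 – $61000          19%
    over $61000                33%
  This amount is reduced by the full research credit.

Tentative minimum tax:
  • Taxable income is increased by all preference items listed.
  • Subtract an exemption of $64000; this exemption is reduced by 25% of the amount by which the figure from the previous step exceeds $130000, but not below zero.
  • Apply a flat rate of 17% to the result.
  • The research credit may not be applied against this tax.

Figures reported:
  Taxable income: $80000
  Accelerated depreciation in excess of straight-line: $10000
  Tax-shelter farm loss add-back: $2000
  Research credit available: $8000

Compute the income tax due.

Tentative minimum tax:
  Adjusted income: $80000 + $10000 + $2000 = $92000
  Exemption: $92000 ≤ $130000, so full $64000 applies
  Base: $92000 − $64000 = $28000
  $28000 × 17% = $4760

Regular tax:
  $46000 × 13% = $5980
  $15000 × 19% = $2850
  $19000 × 33% = $6270
  → $15100
  Less research credit $8000 → $7100

$7100 > $4760, so the regular tax governs.

$7100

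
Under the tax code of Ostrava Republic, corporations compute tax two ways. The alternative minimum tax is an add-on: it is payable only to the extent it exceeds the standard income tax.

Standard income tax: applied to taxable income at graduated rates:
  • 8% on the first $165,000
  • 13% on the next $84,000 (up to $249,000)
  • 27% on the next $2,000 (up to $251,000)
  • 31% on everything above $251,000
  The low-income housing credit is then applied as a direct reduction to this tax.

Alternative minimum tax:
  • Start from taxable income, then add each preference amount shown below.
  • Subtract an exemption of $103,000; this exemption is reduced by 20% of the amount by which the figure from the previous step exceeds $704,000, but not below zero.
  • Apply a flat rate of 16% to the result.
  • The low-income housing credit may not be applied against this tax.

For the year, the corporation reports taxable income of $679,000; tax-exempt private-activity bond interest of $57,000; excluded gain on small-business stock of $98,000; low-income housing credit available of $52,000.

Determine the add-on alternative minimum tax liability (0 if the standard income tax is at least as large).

$15,780

Alternative minimum tax:
  Adjusted income: $679,000 + $57,000 + $98,000 = $834,000
  Exemption: $103,000 − 20% × ($834,000 − $704,000) = $103,000 − $26,000 = $77,000
  Base: $834,000 − $77,000 = $757,000
  $757,000 × 16% = $121,120

Standard income tax:
  $165,000 × 8% = $13,200
  $84,000 × 13% = $10,920
  $2,000 × 27% = $540
  $428,000 × 31% = $132,680
  → $157,340
  Less low-income housing credit $52,000 → $105,340

Excess of alternative minimum tax over standard income tax: $121,120 − $105,340 = $15,780.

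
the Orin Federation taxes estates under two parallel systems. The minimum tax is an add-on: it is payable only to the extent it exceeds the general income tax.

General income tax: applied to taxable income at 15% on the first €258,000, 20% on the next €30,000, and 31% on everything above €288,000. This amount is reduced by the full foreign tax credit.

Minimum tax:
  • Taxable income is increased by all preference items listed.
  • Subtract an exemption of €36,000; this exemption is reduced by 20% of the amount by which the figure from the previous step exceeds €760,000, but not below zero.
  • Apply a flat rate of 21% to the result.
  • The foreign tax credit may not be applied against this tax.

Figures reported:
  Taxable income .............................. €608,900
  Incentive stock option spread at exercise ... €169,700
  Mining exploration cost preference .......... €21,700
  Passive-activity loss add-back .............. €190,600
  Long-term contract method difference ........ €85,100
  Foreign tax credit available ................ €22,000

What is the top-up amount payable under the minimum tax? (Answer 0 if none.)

General income tax:
  €258,000 × 15% = €38,700
  €30,000 × 20% = €6,000
  €320,900 × 31% = €99,479
  → €144,179
  Less foreign tax credit €22,000 → €122,179

Minimum tax:
  Adjusted income: €608,900 + €169,700 + €21,700 + €190,600 + €85,100 = €1,076,000
  Exemption: 20% × (€1,076,000 − €760,000) = €63,200 ≥ €36,000, so the exemption is fully phased out
  Base: €1,076,000 − €0 = €1,076,000
  €1,076,000 × 21% = €225,960

Excess of minimum tax over general income tax: €225,960 − €122,179 = €103,781.

€103,781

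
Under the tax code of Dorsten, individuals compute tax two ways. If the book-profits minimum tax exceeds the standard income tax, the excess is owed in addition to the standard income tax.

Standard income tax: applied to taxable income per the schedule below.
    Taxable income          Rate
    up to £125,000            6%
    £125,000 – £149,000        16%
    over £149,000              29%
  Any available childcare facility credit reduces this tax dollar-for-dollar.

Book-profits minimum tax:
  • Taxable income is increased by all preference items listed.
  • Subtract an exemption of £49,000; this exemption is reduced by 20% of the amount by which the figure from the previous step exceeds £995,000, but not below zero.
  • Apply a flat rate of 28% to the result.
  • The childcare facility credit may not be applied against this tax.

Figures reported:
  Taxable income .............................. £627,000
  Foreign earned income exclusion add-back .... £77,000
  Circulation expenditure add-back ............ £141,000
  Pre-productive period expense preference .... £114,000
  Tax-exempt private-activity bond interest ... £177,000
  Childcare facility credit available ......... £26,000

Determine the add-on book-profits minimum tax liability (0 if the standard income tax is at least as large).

£188,296

Standard income tax:
  £125,000 × 6% = £7,500
  £24,000 × 16% = £3,840
  £478,000 × 29% = £138,620
  → £149,960
  Less childcare facility credit £26,000 → £123,960

Book-profits minimum tax:
  Adjusted income: £627,000 + £77,000 + £141,000 + £114,000 + £177,000 = £1,136,000
  Exemption: £49,000 − 20% × (£1,136,000 − £995,000) = £49,000 − £28,200 = £20,800
  Base: £1,136,000 − £20,800 = £1,115,200
  £1,115,200 × 28% = £312,256

Excess of book-profits minimum tax over standard income tax: £312,256 − £123,960 = £188,296.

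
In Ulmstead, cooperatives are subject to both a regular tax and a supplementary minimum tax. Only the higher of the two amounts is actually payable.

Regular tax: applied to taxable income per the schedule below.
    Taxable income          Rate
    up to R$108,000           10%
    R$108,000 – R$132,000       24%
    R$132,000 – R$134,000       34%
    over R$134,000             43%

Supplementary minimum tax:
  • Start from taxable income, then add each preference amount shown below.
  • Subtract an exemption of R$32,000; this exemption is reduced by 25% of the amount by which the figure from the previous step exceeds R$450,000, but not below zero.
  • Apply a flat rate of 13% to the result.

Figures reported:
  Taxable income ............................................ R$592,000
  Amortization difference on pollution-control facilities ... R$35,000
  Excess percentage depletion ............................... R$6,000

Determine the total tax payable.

Regular tax:
  R$108,000 × 10% = R$10,800
  R$24,000 × 24% = R$5,760
  R$2,000 × 34% = R$680
  R$458,000 × 43% = R$196,940
  → R$214,180

Supplementary minimum tax:
  Adjusted income: R$592,000 + R$35,000 + R$6,000 = R$633,000
  Exemption: 25% × (R$633,000 − R$450,000) = R$45,750 ≥ R$32,000, so the exemption is fully phased out
  Base: R$633,000 − R$0 = R$633,000
  R$633,000 × 13% = R$82,290

R$214,180 > R$82,290, so the regular tax governs.

R$214,180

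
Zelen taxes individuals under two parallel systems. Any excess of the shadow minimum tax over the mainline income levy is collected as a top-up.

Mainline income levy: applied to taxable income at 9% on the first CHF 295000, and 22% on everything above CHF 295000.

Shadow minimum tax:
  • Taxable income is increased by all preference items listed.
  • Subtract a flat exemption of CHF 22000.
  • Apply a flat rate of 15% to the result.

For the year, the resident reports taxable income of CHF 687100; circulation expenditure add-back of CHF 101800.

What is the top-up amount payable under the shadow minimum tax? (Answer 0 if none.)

Shadow minimum tax:
  Adjusted income: CHF 687100 + CHF 101800 = CHF 788900
  Less exemption CHF 22000 → base CHF 766900
  CHF 766900 × 15% = CHF 115035

Mainline income levy:
  CHF 295000 × 9% = CHF 26550
  CHF 392100 × 22% = CHF 86262
  → CHF 112812

Excess of shadow minimum tax over mainline income levy: CHF 115035 − CHF 112812 = CHF 2223.

CHF 2223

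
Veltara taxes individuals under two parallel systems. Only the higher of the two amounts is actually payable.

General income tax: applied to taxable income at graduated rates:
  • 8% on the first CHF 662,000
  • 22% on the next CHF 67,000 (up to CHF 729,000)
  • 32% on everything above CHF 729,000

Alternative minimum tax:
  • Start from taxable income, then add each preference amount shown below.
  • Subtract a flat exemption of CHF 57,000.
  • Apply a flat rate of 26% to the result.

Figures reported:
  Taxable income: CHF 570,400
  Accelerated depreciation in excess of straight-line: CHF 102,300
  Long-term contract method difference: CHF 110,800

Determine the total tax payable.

CHF 188,890

Alternative minimum tax:
  Adjusted income: CHF 570,400 + CHF 102,300 + CHF 110,800 = CHF 783,500
  Less exemption CHF 57,000 → base CHF 726,500
  CHF 726,500 × 26% = CHF 188,890

General income tax:
  CHF 570,400 × 8% = CHF 45,632

CHF 188,890 > CHF 45,632, so the alternative minimum tax is the binding amount.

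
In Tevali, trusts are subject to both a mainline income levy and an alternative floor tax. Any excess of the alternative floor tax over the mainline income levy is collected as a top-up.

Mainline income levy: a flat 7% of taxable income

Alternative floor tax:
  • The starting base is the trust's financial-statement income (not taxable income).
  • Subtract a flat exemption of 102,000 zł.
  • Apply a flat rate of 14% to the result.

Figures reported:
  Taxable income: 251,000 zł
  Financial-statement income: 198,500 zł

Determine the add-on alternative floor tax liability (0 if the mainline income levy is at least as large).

0 zł

Alternative floor tax:
  Base (financial-statement income): 198,500 zł
  Less exemption 102,000 zł → base 96,500 zł
  96,500 zł × 14% = 13,510 zł

Mainline income levy:
  251,000 zł × 7% = 17,570 zł

13,510 zł ≤ 17,570 zł, so no add-on is due.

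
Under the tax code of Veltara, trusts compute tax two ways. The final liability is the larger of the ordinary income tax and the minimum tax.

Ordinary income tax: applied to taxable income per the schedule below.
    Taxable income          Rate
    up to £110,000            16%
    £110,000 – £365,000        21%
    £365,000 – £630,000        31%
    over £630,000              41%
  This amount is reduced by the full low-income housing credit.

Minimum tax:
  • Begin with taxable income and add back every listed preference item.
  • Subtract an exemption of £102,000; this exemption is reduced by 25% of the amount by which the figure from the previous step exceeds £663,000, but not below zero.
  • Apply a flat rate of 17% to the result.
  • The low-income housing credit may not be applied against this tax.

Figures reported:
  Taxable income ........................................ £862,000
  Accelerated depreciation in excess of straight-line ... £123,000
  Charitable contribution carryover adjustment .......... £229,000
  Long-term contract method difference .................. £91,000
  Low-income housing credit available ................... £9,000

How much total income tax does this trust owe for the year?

Minimum tax:
  Adjusted income: £862,000 + £123,000 + £229,000 + £91,000 = £1,305,000
  Exemption: 25% × (£1,305,000 − £663,000) = £160,500 ≥ £102,000, so the exemption is fully phased out
  Base: £1,305,000 − £0 = £1,305,000
  £1,305,000 × 17% = £221,850

Ordinary income tax:
  £110,000 × 16% = £17,600
  £255,000 × 21% = £53,550
  £265,000 × 31% = £82,150
  £232,000 × 41% = £95,120
  → £248,420
  Less low-income housing credit £9,000 → £239,420

£239,420 > £221,850, so the ordinary income tax governs.

£239,420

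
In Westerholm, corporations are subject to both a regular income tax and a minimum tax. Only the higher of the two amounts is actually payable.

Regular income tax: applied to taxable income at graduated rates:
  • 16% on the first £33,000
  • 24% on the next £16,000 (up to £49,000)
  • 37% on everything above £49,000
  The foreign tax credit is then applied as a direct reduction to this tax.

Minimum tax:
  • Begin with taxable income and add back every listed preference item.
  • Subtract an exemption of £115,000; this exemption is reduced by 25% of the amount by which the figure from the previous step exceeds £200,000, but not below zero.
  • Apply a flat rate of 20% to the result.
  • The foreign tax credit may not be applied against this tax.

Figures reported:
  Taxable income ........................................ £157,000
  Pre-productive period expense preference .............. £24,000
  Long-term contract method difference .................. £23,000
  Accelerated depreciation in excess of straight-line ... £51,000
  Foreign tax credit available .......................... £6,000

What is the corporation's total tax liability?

£43,080

Minimum tax:
  Adjusted income: £157,000 + £24,000 + £23,000 + £51,000 = £255,000
  Exemption: £115,000 − 25% × (£255,000 − £200,000) = £115,000 − £13,750 = £101,250
  Base: £255,000 − £101,250 = £153,750
  £153,750 × 20% = £30,750

Regular income tax:
  £33,000 × 16% = £5,280
  £16,000 × 24% = £3,840
  £108,000 × 37% = £39,960
  → £49,080
  Less foreign tax credit £6,000 → £43,080

£43,080 > £30,750, so the regular income tax governs.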